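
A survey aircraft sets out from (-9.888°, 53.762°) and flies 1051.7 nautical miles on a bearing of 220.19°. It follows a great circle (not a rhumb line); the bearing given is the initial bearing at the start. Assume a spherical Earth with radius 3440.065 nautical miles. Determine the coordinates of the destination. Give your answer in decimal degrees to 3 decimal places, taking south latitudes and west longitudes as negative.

δ = 1051.7/3440.065 = 0.305721 rad (17.5165°).
Converting: φ₁ = -0.172578 rad, θ = 3.843040 rad.
Destination latitude: φ₂ = arcsin( sin φ₁ cos δ + cos φ₁ sin δ cos θ ) = arcsin(-0.390266) = -22.971°.
Then Δλ = atan2(-0.191345, 0.886613) = -0.212556 rad, from sin θ sin δ cos φ₁ over cos δ − sin φ₁ sin φ₂.
λ₂ = 53.762° + -12.179° = 41.583°.

latitude -22.971°, longitude 41.583°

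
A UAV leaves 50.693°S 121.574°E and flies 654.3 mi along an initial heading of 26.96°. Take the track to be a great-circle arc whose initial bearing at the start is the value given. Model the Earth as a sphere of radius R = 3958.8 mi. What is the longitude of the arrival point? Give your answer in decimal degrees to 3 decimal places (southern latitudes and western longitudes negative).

longitude 127.343°

Central angle δ = d/R = 0.165277 rad.
With φ₁ = -50.693° = -0.884760 rad and θ = 26.96° = 0.470541 rad:
sin φ₂ = sin φ₁ cos δ + cos φ₁ sin δ cos θ = (-0.773763)(0.986373) + (0.633475)(0.164526)(0.891323) = -0.670322
φ₂ = asin(-0.670322) = -0.734643 rad = -42.092°.
Then Δλ = atan2(0.047251, 0.467702) = 0.100687 rad, from sin θ sin δ cos φ₁ over cos δ − sin φ₁ sin φ₂.
λ₂ = λ₁ + Δλ = 127.343°.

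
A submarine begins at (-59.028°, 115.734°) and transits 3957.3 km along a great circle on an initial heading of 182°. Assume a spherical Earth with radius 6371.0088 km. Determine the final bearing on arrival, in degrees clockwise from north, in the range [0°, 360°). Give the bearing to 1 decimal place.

The arc subtends δ = 3957.3/6371.0088 = 0.621142 rad at the centre.
Start latitude φ₁ = -1.030233 rad; initial bearing θ = 3.176499 rad.
Destination latitude: φ₂ = arcsin( sin φ₁ cos δ + cos φ₁ sin δ cos θ ) = arcsin(-0.996573) = -85.255°.
For the longitude increment, Δλ = atan2( sin θ sin δ cos φ₁, cos δ − sin φ₁ sin φ₂ ) = atan2(-0.010452, -0.041266) = -165.787°.
Hence λ₂ = 115.734° + -165.787° = -50.053°.
The forward bearing on arrival equals the back-azimuth from the destination plus 180°.
Back-azimuth from P₂ (-85.3°, -50.1°) to P₁ (-59.0°, 115.7°), with Δλ' = λ₁ − λ₂ = 165.8°: atan2( sin Δλ' cos φ₁ , cos φ₂ sin φ₁ − sin φ₂ cos φ₁ cos Δλ' ) = 167.5°.
Final bearing = (167.5° + 180°) mod 360° = 347.5°.

final bearing 347.5°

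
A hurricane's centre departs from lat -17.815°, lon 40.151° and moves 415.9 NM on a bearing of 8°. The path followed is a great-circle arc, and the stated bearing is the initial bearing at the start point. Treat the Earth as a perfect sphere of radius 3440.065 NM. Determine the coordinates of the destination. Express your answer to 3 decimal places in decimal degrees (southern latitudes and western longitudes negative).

Central angle δ = d/R = 0.120899 rad.
Start latitude φ₁ = -0.310930 rad; initial bearing θ = 0.139626 rad.
sin φ₂ = sin φ₁ cos δ + cos φ₁ sin δ cos θ = (-0.305945)(0.992701) + (0.952049)(0.120605)(0.990268) = -0.190007
φ₂ = asin(-0.190007) = -0.191170 rad = -10.953°.
For the longitude increment, Δλ = atan2( sin θ sin δ cos φ₁, cos δ − sin φ₁ sin φ₂ ) = atan2(0.015980, 0.934569) = 0.980°.
λ₂ = 40.151° + 0.980° = 41.131°.

latitude -10.953°, longitude 41.131°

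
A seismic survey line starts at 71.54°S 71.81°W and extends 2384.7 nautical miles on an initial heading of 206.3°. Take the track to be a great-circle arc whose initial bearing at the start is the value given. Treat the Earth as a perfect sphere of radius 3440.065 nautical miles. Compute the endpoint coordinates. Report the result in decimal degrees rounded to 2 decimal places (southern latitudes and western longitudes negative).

latitude -65.65°, longitude 151.55°

Angular distance δ = d/R = 2384.7 / 3440.065 = 0.693214 rad.
Start latitude φ₁ = -1.248609 rad; initial bearing θ = 3.600614 rad.
Applying the spherical law of cosines for sides, sin φ₂ = sin φ₁ cos δ + cos φ₁ sin δ cos θ = -0.911011, so φ₂ = -65.65°.
For the longitude increment, Δλ = atan2( sin θ sin δ cos φ₁, cos δ − sin φ₁ sin φ₂ ) = atan2(-0.089650, -0.094939) = -136.64°.
λ₂ = -71.81° + -136.64° = -208.45°, normalized to (−180°, 180°] → 151.55°.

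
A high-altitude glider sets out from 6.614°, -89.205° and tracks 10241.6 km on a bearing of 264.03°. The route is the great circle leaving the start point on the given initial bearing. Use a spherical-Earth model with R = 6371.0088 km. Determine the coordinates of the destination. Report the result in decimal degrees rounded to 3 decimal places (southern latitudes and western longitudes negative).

latitude -6.170°, longitude 179.382°

δ = 10241.6/6371.0088 = 1.607532 rad (92.1048°).
Converting: φ₁ = 0.115436 rad, θ = 4.608193 rad.
sin φ₂ = sin φ₁ cos δ + cos φ₁ sin δ cos θ = (0.115180)(-0.036727) + (0.993345)(0.999325)(-0.104008) = -0.107476
φ₂ = asin(-0.107476) = -0.107684 rad = -6.170°.
For the longitude increment, Δλ = atan2( sin θ sin δ cos φ₁, cos δ − sin φ₁ sin φ₂ ) = atan2(-0.987291, -0.024348) = -91.413°.
λ₂ = -89.205° + -91.413° = -180.618°, normalized to (−180°, 180°] → 179.382°.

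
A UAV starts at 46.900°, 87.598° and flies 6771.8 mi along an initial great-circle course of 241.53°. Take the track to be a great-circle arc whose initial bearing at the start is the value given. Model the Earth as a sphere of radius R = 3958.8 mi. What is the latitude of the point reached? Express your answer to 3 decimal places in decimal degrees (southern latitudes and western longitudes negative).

latitude -25.104°

δ = 6771.8/3958.8 = 1.710569 rad (98.0084°).
Converting: φ₁ = 0.818559 rad, θ = 4.215494 rad.
sin φ₂ = sin φ₁ cos δ + cos φ₁ sin δ cos θ = (0.730162)(-0.139318) + (0.683274)(0.990248)(-0.476699) = -0.424264
φ₂ = asin(-0.424264) = -0.438149 rad = -25.104°.
For the longitude increment, Δλ = atan2( sin θ sin δ cos φ₁, cos δ − sin φ₁ sin φ₂ ) = atan2(-0.594786, 0.170464) = -74.008°.
λ₂ = 87.598° + -74.008° = 13.590°.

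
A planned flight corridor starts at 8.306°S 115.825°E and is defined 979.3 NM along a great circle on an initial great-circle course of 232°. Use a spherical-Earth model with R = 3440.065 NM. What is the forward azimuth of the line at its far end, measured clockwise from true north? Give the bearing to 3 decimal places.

Angular distance δ = d/R = 979.3 / 3440.065 = 0.284675 rad.
Start latitude φ₁ = -0.144967 rad; initial bearing θ = 4.049164 rad.
Applying the spherical law of cosines for sides, sin φ₂ = sin φ₁ cos δ + cos φ₁ sin δ cos θ = -0.309738, so φ₂ = -18.043°.
Then Δλ = atan2(-0.218988, 0.915008) = -0.234910 rad, from sin θ sin δ cos φ₁ over cos δ − sin φ₁ sin φ₂.
Hence λ₂ = 115.825° + -13.459° = 102.366°.
The forward bearing on arrival equals the back-azimuth from the destination plus 180°.
Back-azimuth from P₂ (-18.043°, 102.366°) to P₁ (-8.306°, 115.825°), with Δλ' = λ₁ − λ₂ = 13.459°: atan2( sin Δλ' cos φ₁ , cos φ₂ sin φ₁ − sin φ₂ cos φ₁ cos Δλ' ) = 55.092°.
Final bearing = (55.092° + 180°) mod 360° = 235.092°.

final bearing 235.092°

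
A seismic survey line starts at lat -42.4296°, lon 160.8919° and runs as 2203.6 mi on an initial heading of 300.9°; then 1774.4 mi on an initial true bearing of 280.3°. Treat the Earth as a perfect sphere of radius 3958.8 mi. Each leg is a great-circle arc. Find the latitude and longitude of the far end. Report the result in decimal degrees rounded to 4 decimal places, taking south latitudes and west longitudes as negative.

latitude -15.2993°, longitude 105.4148°

Apply the spherical direct solution leg by leg, carrying full precision between legs.
Leg 1: from (-42.4296°, 160.8919°), δ = 2203.6/3958.8 = 0.556633 rad, θ = 300.9° → φ = -21.8742°, λ = 131.6490°.
Leg 2: from (-21.8742°, 131.6490°), δ = 1774.4/3958.8 = 0.448217 rad, θ = 280.3° → φ = -15.2993°, λ = 105.4148°.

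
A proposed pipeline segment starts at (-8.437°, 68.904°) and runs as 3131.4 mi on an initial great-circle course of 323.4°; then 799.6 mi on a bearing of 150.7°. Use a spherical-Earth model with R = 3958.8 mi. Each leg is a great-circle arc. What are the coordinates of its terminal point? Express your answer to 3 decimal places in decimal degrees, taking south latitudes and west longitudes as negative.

Apply the spherical direct solution leg by leg, carrying full precision between legs.
Leg 1: from (-8.437°, 68.904°), δ = 3131.4/3958.8 = 0.790997 rad, θ = 323.4° → φ = 27.484°, λ = 40.357°.
Leg 2: from (27.484°, 40.357°), δ = 799.6/3958.8 = 0.201980 rad, θ = 150.7° → φ = 17.273°, λ = 46.258°.

latitude 17.273°, longitude 46.258°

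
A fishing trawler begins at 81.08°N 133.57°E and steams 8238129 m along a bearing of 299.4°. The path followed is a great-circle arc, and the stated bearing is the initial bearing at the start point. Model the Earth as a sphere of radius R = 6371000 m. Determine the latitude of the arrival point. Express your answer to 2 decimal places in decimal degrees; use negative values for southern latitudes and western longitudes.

latitude 20.12°

δ = 8238129/6371000 = 1.293067 rad (74.0873°).
Start latitude φ₁ = 1.415113 rad; initial bearing θ = 5.225516 rad.
Applying the spherical law of cosines for sides, sin φ₂ = sin φ₁ cos δ + cos φ₁ sin δ cos θ = 0.344057, so φ₂ = 20.12°.
For the longitude increment, Δλ = atan2( sin θ sin δ cos φ₁, cos δ − sin φ₁ sin φ₂ ) = atan2(-0.129910, -0.065723) = -116.84°.
λ₂ = 133.57° + -116.84° = 16.73°.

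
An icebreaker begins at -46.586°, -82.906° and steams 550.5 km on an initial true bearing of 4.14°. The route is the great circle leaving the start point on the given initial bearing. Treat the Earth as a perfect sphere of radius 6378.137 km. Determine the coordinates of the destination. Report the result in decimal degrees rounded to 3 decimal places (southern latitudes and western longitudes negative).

latitude -41.653°, longitude -82.429°

δ = 550.5/6378.137 = 0.086310 rad (4.9452°).
Converting: φ₁ = -0.813079 rad, θ = 0.072257 rad.
sin φ₂ = sin φ₁ cos δ + cos φ₁ sin δ cos θ = (-0.726407)(0.996278) + (0.687265)(0.086203)(0.997391) = -0.664613
φ₂ = asin(-0.664613) = -0.726975 rad = -41.653°.
For the longitude increment, Δλ = atan2( sin θ sin δ cos φ₁, cos δ − sin φ₁ sin φ₂ ) = atan2(0.004277, 0.513498) = 0.477°.
λ₂ = λ₁ + Δλ = -82.429°.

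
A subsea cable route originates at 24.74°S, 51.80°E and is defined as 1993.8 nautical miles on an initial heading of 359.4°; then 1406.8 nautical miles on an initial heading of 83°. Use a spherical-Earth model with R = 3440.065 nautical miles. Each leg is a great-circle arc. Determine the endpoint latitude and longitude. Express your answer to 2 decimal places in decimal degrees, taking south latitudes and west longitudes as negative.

Apply the spherical direct solution leg by leg, carrying full precision between legs.
Leg 1: from (-24.74°, 51.80°), δ = 1993.8/3440.065 = 0.579582 rad, θ = 359.4° → φ = 8.47°, λ = 51.47°.
Leg 2: from (8.47°, 51.47°), δ = 1406.8/3440.065 = 0.408946 rad, θ = 83° → φ = 10.55°, λ = 75.14°.

latitude 10.55°, longitude 75.14°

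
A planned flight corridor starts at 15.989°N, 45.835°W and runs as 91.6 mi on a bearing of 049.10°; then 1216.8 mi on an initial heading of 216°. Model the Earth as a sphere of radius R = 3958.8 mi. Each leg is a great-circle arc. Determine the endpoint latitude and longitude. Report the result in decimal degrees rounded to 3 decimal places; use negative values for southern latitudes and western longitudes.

Apply the spherical direct solution leg by leg, carrying full precision between legs.
Leg 1: from (15.989°, -45.835°), δ = 91.6/3958.8 = 0.023138 rad, θ = 49.1° → φ = 16.854°, λ = -44.788°.
Leg 2: from (16.854°, -44.788°), δ = 1216.8/3958.8 = 0.307366 rad, θ = 216° → φ = 2.413°, λ = -55.041°.

latitude 2.413°, longitude -55.041°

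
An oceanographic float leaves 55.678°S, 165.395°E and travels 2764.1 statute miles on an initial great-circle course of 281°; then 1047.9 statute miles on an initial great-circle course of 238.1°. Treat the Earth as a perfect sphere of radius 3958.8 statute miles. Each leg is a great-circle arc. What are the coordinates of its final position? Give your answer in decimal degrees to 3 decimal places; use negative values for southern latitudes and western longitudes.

Apply the spherical direct solution leg by leg, carrying full precision between legs.
Leg 1: from (-55.678°, 165.395°), δ = 2764.1/3958.8 = 0.698217 rad, θ = 281° → φ = -34.295°, λ = 115.591°.
Leg 2: from (-34.295°, 115.591°), δ = 1047.9/3958.8 = 0.264701 rad, θ = 238.1° → φ = -41.151°, λ = 98.435°.

latitude -41.151°, longitude 98.435°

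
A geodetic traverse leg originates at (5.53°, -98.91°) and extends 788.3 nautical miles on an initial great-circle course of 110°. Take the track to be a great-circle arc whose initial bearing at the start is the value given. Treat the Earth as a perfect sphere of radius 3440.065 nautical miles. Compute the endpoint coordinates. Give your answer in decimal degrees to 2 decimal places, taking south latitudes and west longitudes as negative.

latitude 0.95°, longitude -86.58°

The arc subtends δ = 788.3/3440.065 = 0.229153 rad at the centre.
With φ₁ = 5.53° = 0.096517 rad and θ = 110° = 1.919862 rad:
sin φ₂ = sin φ₁ cos δ + cos φ₁ sin δ cos θ = (0.096367)(0.973859) + (0.995346)(0.227152)(-0.342020) = 0.016519
φ₂ = asin(0.016519) = 0.016519 rad = 0.95°.
Δλ = atan2( sin θ sin δ cos φ₁ , cos δ − sin φ₁ sin φ₂ ) = atan2(0.212460, 0.972267) = 0.215138 rad = 12.33°.
λ₂ = λ₁ + Δλ = -86.58°.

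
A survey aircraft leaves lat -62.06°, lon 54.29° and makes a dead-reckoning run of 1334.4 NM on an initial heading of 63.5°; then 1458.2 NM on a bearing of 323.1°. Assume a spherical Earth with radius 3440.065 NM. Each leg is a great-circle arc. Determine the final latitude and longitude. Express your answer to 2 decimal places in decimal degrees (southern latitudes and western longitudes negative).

Apply the spherical direct solution leg by leg, carrying full precision between legs.
Leg 1: from (-62.06°, 54.29°), δ = 1334.4/3440.065 = 0.387900 rad, θ = 63.5° → φ = -47.62°, λ = 84.44°.
Leg 2: from (-47.62°, 84.44°), δ = 1458.2/3440.065 = 0.423887 rad, θ = 323.1° → φ = -26.85°, λ = 68.37°.

latitude -26.85°, longitude 68.37°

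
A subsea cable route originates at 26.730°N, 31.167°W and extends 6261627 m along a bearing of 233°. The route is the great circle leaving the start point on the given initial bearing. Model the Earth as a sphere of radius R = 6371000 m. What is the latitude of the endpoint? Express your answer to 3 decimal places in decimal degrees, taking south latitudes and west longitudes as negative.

δ = 6261627/6371000 = 0.982833 rad (56.3122°).
Start latitude φ₁ = 0.466527 rad; initial bearing θ = 4.066617 rad.
sin φ₂ = sin φ₁ cos δ + cos φ₁ sin δ cos θ = (0.449787)(0.554668) + (0.893136)(0.832072)(-0.601815) = -0.197759
φ₂ = asin(-0.197759) = -0.199071 rad = -11.406°.
For the longitude increment, Δλ = atan2( sin θ sin δ cos φ₁, cos δ − sin φ₁ sin φ₂ ) = atan2(-0.593509, 0.643617) = -42.681°.
Hence λ₂ = -31.167° + -42.681° = -73.848°.

latitude -11.406°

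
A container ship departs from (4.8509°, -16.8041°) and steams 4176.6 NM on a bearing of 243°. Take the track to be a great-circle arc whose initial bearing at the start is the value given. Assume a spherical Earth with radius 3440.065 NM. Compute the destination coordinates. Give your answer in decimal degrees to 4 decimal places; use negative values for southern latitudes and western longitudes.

latitude -23.2263°, longitude -82.1111°

Angular distance δ = d/R = 4176.6 / 3440.065 = 1.214105 rad.
With φ₁ = 4.8509° = 0.084664 rad and θ = 243° = 4.241150 rad:
sin φ₂ = sin φ₁ cos δ + cos φ₁ sin δ cos θ = (0.084563)(0.349176) + (0.996418)(0.937057)(-0.453990) = -0.394364
φ₂ = asin(-0.394364) = -0.405376 rad = -23.2263°.
For the longitude increment, Δλ = atan2( sin θ sin δ cos φ₁, cos δ − sin φ₁ sin φ₂ ) = atan2(-0.831934, 0.382524) = -65.3070°.
λ₂ = -16.8041° + -65.3070° = -82.1111°.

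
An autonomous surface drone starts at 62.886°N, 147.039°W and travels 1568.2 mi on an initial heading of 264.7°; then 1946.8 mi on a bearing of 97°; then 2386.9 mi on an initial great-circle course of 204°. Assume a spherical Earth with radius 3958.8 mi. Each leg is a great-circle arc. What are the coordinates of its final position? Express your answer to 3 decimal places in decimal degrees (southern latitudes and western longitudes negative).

latitude 10.037°, longitude -161.479°

Apply the spherical direct solution leg by leg, carrying full precision between legs.
Leg 1: from (62.886°, -147.039°), δ = 1568.2/3958.8 = 0.396130 rad, θ = 264.7° → φ = 53.603°, λ = 172.608°.
Leg 2: from (53.603°, 172.608°), δ = 1946.8/3958.8 = 0.491765 rad, θ = 97° → φ = 42.485°, λ = -147.933°.
Leg 3: from (42.485°, -147.933°), δ = 2386.9/3958.8 = 0.602935 rad, θ = 204° → φ = 10.037°, λ = -161.479°.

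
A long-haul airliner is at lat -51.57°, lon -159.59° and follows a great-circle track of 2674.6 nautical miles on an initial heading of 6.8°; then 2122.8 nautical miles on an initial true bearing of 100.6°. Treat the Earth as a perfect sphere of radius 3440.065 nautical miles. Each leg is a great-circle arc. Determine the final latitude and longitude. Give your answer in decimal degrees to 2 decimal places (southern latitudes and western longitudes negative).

Apply the spherical direct solution leg by leg, carrying full precision between legs.
Leg 1: from (-51.57°, -159.59°), δ = 2674.6/3440.065 = 0.777485 rad, θ = 6.8° → φ = -7.20°, λ = -154.79°.
Leg 2: from (-7.20°, -154.79°), δ = 2122.8/3440.065 = 0.617081 rad, θ = 100.6° → φ = -12.00°, λ = -119.23°.

latitude -12.00°, longitude -119.23°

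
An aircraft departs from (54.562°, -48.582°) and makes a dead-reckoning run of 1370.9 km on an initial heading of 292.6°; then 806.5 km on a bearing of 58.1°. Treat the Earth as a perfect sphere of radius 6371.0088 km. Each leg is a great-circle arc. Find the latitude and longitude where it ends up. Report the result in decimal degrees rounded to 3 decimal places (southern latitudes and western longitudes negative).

Apply the spherical direct solution leg by leg, carrying full precision between legs.
Leg 1: from (54.562°, -48.582°), δ = 1370.9/6371.0088 = 0.215178 rad, θ = 292.6° → φ = 57.515°, λ = -70.115°.
Leg 2: from (57.515°, -70.115°), δ = 806.5/6371.0088 = 0.126589 rad, θ = 58.1° → φ = 60.764°, λ = -57.438°.

latitude 60.764°, longitude -57.438°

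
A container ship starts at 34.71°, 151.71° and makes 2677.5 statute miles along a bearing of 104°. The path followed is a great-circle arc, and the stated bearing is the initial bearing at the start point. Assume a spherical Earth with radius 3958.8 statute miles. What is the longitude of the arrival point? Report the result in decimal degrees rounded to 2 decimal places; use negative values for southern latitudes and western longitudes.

longitude -168.43°

δ = 2677.5/3958.8 = 0.676341 rad (38.7515°).
Converting: φ₁ = 0.605804 rad, θ = 1.815142 rad.
sin φ₂ = sin φ₁ cos δ + cos φ₁ sin δ cos θ = (0.569423)(0.779868) + (0.822045)(0.625944)(-0.241922) = 0.319593
φ₂ = asin(0.319593) = 0.325300 rad = 18.64°.
Δλ = atan2( sin θ sin δ cos φ₁ , cos δ − sin φ₁ sin φ₂ ) = atan2(0.499269, 0.597884) = 0.695756 rad = 39.86°.
λ₂ = 151.71° + 39.86° = 191.57°, normalized to (−180°, 180°] → -168.43°.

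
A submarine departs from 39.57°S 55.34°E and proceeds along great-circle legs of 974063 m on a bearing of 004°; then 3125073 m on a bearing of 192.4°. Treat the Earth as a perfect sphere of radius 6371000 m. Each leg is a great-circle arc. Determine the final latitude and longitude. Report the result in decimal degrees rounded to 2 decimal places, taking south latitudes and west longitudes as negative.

Apply the spherical direct solution leg by leg, carrying full precision between legs.
Leg 1: from (-39.57°, 55.34°), δ = 974063/6371000 = 0.152890 rad, θ = 4° → φ = -30.83°, λ = 56.05°.
Leg 2: from (-30.83°, 56.05°), δ = 3125073/6371000 = 0.490515 rad, θ = 192.4° → φ = -57.90°, λ = 45.07°.

latitude -57.90°, longitude 45.07°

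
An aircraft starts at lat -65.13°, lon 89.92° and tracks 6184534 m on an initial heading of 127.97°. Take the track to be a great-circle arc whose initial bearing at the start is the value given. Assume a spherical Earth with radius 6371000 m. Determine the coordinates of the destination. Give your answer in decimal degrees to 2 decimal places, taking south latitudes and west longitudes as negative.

Central angle δ = d/R = 0.970732 rad.
Start latitude φ₁ = -1.136733 rad; initial bearing θ = 2.233498 rad.
Applying the spherical law of cosines for sides, sin φ₂ = sin φ₁ cos δ + cos φ₁ sin δ cos θ = -0.725874, so φ₂ = -46.54°.
Then Δλ = atan2(0.273621, -0.093864) = 1.901260 rad, from sin θ sin δ cos φ₁ over cos δ − sin φ₁ sin φ₂.
λ₂ = 89.92° + 108.93° = 198.85°, normalized to (−180°, 180°] → -161.15°.

latitude -46.54°, longitude -161.15°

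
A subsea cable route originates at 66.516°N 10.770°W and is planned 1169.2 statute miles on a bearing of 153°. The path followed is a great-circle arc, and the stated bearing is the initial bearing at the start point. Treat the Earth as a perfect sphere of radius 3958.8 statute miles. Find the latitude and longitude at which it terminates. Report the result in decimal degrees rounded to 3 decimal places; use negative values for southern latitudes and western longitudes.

latitude 50.725°, longitude 1.278°

The arc subtends δ = 1169.2/3958.8 = 0.295342 rad at the centre.
Converting: φ₁ = 1.160923 rad, θ = 2.670354 rad.
Destination latitude: φ₂ = arcsin( sin φ₁ cos δ + cos φ₁ sin δ cos θ ) = arcsin(0.774114) = 50.725°.
Then Δλ = atan2(0.052658, 0.246707) = 0.210286 rad, from sin θ sin δ cos φ₁ over cos δ − sin φ₁ sin φ₂.
λ₂ = λ₁ + Δλ = 1.278°.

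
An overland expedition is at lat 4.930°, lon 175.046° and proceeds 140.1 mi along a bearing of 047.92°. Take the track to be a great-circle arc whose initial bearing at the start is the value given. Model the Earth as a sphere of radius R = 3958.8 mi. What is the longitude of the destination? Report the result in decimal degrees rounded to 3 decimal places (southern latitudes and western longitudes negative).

longitude 176.560°

The arc subtends δ = 140.1/3958.8 = 0.035390 rad at the centre.
With φ₁ = 4.930° = 0.086045 rad and θ = 47.92° = 0.836362 rad:
Destination latitude: φ₂ = arcsin( sin φ₁ cos δ + cos φ₁ sin δ cos θ ) = arcsin(0.109509) = 6.287°.
Then Δλ = atan2(0.026164, 0.989963) = 0.026423 rad, from sin θ sin δ cos φ₁ over cos δ − sin φ₁ sin φ₂.
λ₂ = 175.046° + 1.514° = 176.560°.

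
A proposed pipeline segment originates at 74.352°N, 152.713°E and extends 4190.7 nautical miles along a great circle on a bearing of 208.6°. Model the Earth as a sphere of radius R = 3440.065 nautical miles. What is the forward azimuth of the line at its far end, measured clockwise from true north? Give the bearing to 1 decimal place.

final bearing 187.5°

Angular distance δ = d/R = 4190.7 / 3440.065 = 1.218204 rad.
Start latitude φ₁ = 1.297687 rad; initial bearing θ = 3.640757 rad.
Applying the spherical law of cosines for sides, sin φ₂ = sin φ₁ cos δ + cos φ₁ sin δ cos θ = 0.110286, so φ₂ = 6.332°.
Then Δλ = atan2(-0.121173, 0.239133) = -0.469006 rad, from sin θ sin δ cos φ₁ over cos δ − sin φ₁ sin φ₂.
λ₂ = 152.713° + -26.872° = 125.841°.
The forward bearing on arrival equals the back-azimuth from the destination plus 180°.
Back-azimuth from P₂ (6.3°, 125.8°) to P₁ (74.4°, 152.7°), with Δλ' = λ₁ − λ₂ = 26.9°: atan2( sin Δλ' cos φ₁ , cos φ₂ sin φ₁ − sin φ₂ cos φ₁ cos Δλ' ) = 7.5°.
Final bearing = (7.5° + 180°) mod 360° = 187.5°.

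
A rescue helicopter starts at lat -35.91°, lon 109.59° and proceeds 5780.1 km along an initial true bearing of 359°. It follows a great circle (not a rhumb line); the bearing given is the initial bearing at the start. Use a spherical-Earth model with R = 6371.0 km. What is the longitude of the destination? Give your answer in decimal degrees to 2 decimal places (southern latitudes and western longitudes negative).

The arc subtends δ = 5780.1/6371 = 0.907252 rad at the centre.
Start latitude φ₁ = -0.626748 rad; initial bearing θ = 6.265732 rad.
sin φ₂ = sin φ₁ cos δ + cos φ₁ sin δ cos θ = (-0.586514)(0.615913) + (0.809939)(0.787814)(0.999848) = 0.276743
φ₂ = asin(0.276743) = 0.280403 rad = 16.07°.
For the longitude increment, Δλ = atan2( sin θ sin δ cos φ₁, cos δ − sin φ₁ sin φ₂ ) = atan2(-0.011136, 0.778227) = -0.82°.
λ₂ = λ₁ + Δλ = 108.77°.

longitude 108.77°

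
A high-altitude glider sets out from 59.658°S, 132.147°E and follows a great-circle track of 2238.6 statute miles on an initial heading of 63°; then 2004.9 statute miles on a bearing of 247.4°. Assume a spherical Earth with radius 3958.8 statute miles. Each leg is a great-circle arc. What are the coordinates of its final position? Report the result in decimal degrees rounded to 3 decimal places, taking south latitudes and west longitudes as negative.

latitude -42.693°, longitude 131.484°

Apply the spherical direct solution leg by leg, carrying full precision between legs.
Leg 1: from (-59.658°, 132.147°), δ = 2238.6/3958.8 = 0.565474 rad, θ = 63° → φ = -37.286°, λ = 169.021°.
Leg 2: from (-37.286°, 169.021°), δ = 2004.9/3958.8 = 0.506441 rad, θ = 247.4° → φ = -42.693°, λ = 131.484°.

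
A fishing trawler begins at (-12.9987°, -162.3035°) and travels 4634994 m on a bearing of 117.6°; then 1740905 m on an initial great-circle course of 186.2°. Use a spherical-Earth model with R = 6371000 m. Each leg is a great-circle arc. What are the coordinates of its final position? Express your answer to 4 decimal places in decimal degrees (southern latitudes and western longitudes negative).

latitude -43.4628°, longitude -122.7725°

Apply the spherical direct solution leg by leg, carrying full precision between legs.
Leg 1: from (-12.9987°, -162.3035°), δ = 4634994/6371000 = 0.727514 rad, θ = 117.6° → φ = -27.9167°, λ = -120.4712°.
Leg 2: from (-27.9167°, -120.4712°), δ = 1740905/6371000 = 0.273255 rad, θ = 186.2° → φ = -43.4628°, λ = -122.7725°.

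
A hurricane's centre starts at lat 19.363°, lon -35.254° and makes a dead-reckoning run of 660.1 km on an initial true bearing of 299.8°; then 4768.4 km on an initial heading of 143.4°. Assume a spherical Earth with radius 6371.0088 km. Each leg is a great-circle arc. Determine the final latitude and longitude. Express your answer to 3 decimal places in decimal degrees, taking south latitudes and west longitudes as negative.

latitude -13.212°, longitude -16.187°

Apply the spherical direct solution leg by leg, carrying full precision between legs.
Leg 1: from (19.363°, -35.254°), δ = 660.1/6371.0088 = 0.103610 rad, θ = 299.8° → φ = 22.226°, λ = -40.818°.
Leg 2: from (22.226°, -40.818°), δ = 4768.4/6371.0088 = 0.748453 rad, θ = 143.4° → φ = -13.212°, λ = -16.187°.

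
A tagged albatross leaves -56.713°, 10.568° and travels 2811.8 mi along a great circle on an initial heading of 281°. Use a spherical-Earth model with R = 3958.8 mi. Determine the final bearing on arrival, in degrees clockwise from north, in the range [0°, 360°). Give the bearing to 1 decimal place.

Central angle δ = d/R = 0.710266 rad.
Start latitude φ₁ = -0.989829 rad; initial bearing θ = 4.904375 rad.
Applying the spherical law of cosines for sides, sin φ₂ = sin φ₁ cos δ + cos φ₁ sin δ cos θ = -0.565511, so φ₂ = -34.438°.
Then Δλ = atan2(-0.351284, 0.285460) = -0.888409 rad, from sin θ sin δ cos φ₁ over cos δ − sin φ₁ sin φ₂.
Hence λ₂ = 10.568° + -50.902° = -40.334°.
The forward bearing on arrival equals the back-azimuth from the destination plus 180°.
Back-azimuth from P₂ (-34.4°, -40.3°) to P₁ (-56.7°, 10.6°), with Δλ' = λ₁ − λ₂ = 50.9°: atan2( sin Δλ' cos φ₁ , cos φ₂ sin φ₁ − sin φ₂ cos φ₁ cos Δλ' ) = 139.2°.
Final bearing = (139.2° + 180°) mod 360° = 319.2°.

final bearing 319.2°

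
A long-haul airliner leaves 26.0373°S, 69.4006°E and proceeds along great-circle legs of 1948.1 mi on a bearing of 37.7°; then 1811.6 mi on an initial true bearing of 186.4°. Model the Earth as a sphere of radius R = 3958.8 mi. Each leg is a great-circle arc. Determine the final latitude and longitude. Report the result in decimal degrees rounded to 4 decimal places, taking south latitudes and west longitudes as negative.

latitude -28.9614°, longitude 82.9903°

Apply the spherical direct solution leg by leg, carrying full precision between legs.
Leg 1: from (-26.0373°, 69.4006°), δ = 1948.1/3958.8 = 0.492094 rad, θ = 37.7° → φ = -2.9223°, λ = 86.2170°.
Leg 2: from (-2.9223°, 86.2170°), δ = 1811.6/3958.8 = 0.457613 rad, θ = 186.4° → φ = -28.9614°, λ = 82.9903°.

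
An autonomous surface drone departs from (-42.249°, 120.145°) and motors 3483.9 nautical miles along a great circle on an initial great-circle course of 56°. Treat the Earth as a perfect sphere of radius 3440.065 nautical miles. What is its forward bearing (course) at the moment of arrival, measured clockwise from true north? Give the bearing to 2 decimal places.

final bearing 37.86°

Angular distance δ = d/R = 3483.9 / 3440.065 = 1.012742 rad.
Start latitude φ₁ = -0.737384 rad; initial bearing θ = 0.977384 rad.
Destination latitude: φ₂ = arcsin( sin φ₁ cos δ + cos φ₁ sin δ cos θ ) = arcsin(-0.004903) = -0.281°.
For the longitude increment, Δλ = atan2( sin θ sin δ cos φ₁, cos δ − sin φ₁ sin φ₂ ) = atan2(0.520576, 0.526240) = 44.690°.
Hence λ₂ = 120.145° + 44.690° = 164.835°.
The forward bearing on arrival equals the back-azimuth from the destination plus 180°.
Back-azimuth from P₂ (-0.28°, 164.83°) to P₁ (-42.25°, 120.14°), with Δλ' = λ₁ − λ₂ = -44.69°: atan2( sin Δλ' cos φ₁ , cos φ₂ sin φ₁ − sin φ₂ cos φ₁ cos Δλ' ) = 217.86°.
Final bearing = (217.86° + 180°) mod 360° = 37.86°.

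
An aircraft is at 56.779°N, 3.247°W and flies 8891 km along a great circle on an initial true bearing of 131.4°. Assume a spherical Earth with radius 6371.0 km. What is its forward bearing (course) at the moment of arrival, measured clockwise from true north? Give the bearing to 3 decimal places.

The arc subtends δ = 8891/6371 = 1.395542 rad at the centre.
With φ₁ = 56.779° = 0.990980 rad and θ = 131.4° = 2.293363 rad:
Destination latitude: φ₂ = arcsin( sin φ₁ cos δ + cos φ₁ sin δ cos θ ) = arcsin(-0.210901) = -12.175°.
Δλ = atan2( sin θ sin δ cos φ₁ , cos δ − sin φ₁ sin φ₂ ) = atan2(0.404668, 0.350791) = 0.856595 rad = 49.079°.
λ₂ = λ₁ + Δλ = 45.832°.
The forward bearing on arrival equals the back-azimuth from the destination plus 180°.
Back-azimuth from P₂ (-12.175°, 45.832°) to P₁ (56.779°, -3.247°), with Δλ' = λ₁ − λ₂ = -49.079°: atan2( sin Δλ' cos φ₁ , cos φ₂ sin φ₁ − sin φ₂ cos φ₁ cos Δλ' ) = 335.139°.
Final bearing = (335.139° + 180°) mod 360° = 155.139°.

final bearing 155.139°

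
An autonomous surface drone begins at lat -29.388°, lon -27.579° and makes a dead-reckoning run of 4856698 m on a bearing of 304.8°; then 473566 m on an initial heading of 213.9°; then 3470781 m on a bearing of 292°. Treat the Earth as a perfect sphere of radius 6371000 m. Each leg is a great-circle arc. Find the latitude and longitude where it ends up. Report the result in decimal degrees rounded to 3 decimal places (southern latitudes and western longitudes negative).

latitude 7.533°, longitude -93.500°

Apply the spherical direct solution leg by leg, carrying full precision between legs.
Leg 1: from (-29.388°, -27.579°), δ = 4856698/6371000 = 0.762313 rad, θ = 304.8° → φ = -0.659°, λ = -62.129°.
Leg 2: from (-0.659°, -62.129°), δ = 473566/6371000 = 0.074332 rad, θ = 213.9° → φ = -4.192°, λ = -64.509°.
Leg 3: from (-4.192°, -64.509°), δ = 3470781/6371000 = 0.544778 rad, θ = 292° → φ = 7.533°, λ = -93.500°.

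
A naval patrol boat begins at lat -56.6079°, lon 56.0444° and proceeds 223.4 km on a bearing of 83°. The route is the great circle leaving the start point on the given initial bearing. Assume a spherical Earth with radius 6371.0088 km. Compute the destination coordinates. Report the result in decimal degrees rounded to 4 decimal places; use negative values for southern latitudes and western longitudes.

latitude -56.3108°, longitude 59.6410°

δ = 223.4/6371.0088 = 0.035065 rad (2.0091°).
With φ₁ = -56.6079° = -0.987994 rad and θ = 83° = 1.448623 rad:
sin φ₂ = sin φ₁ cos δ + cos φ₁ sin δ cos θ = (-0.834924)(0.999385) + (0.550366)(0.035058)(0.121869) = -0.832059
φ₂ = asin(-0.832059) = -0.982810 rad = -56.3108°.
For the longitude increment, Δλ = atan2( sin θ sin δ cos φ₁, cos δ − sin φ₁ sin φ₂ ) = atan2(0.019151, 0.304679) = 3.5966°.
Hence λ₂ = 56.0444° + 3.5966° = 59.6410°.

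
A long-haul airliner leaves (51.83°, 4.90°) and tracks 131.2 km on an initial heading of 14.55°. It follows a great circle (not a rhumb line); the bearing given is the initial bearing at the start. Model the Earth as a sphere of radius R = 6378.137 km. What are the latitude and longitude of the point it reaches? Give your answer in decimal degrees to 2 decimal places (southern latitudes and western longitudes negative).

latitude 52.97°, longitude 5.39°

Central angle δ = d/R = 0.020570 rad.
Start latitude φ₁ = 0.904604 rad; initial bearing θ = 0.253945 rad.
Applying the spherical law of cosines for sides, sin φ₂ = sin φ₁ cos δ + cos φ₁ sin δ cos θ = 0.798318, so φ₂ = 52.97°.
Δλ = atan2( sin θ sin δ cos φ₁ , cos δ − sin φ₁ sin φ₂ ) = atan2(0.003193, 0.372166) = 0.008580 rad = 0.49°.
λ₂ = 4.90° + 0.49° = 5.39°.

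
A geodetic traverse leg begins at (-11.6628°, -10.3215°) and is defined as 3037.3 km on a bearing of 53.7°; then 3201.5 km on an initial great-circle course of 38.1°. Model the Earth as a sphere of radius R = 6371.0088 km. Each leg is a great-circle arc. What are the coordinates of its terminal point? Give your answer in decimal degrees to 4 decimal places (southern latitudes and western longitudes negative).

Apply the spherical direct solution leg by leg, carrying full precision between legs.
Leg 1: from (-11.6628°, -10.3215°), δ = 3037.3/6371.0088 = 0.476738 rad, θ = 53.7° → φ = 4.9591°, λ = 11.4692°.
Leg 2: from (4.9591°, 11.4692°), δ = 3201.5/6371.0088 = 0.502511 rad, θ = 38.1° → φ = 26.9588°, λ = 30.9452°.

latitude 26.9588°, longitude 30.9452°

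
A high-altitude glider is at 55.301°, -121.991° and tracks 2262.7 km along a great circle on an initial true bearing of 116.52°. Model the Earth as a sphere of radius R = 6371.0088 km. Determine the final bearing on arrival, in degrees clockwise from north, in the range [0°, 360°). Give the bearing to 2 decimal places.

Central angle δ = d/R = 0.355156 rad.
Converting: φ₁ = 0.965185 rad, θ = 2.033658 rad.
Applying the spherical law of cosines for sides, sin φ₂ = sin φ₁ cos δ + cos φ₁ sin δ cos θ = 0.682457, so φ₂ = 43.036°.
Then Δλ = atan2(0.177125, 0.376508) = 0.439723 rad, from sin θ sin δ cos φ₁ over cos δ − sin φ₁ sin φ₂.
λ₂ = -121.991° + 25.194° = -96.797°.
The forward bearing on arrival equals the back-azimuth from the destination plus 180°.
Back-azimuth from P₂ (43.04°, -96.80°) to P₁ (55.30°, -121.99°), with Δλ' = λ₁ − λ₂ = -25.19°: atan2( sin Δλ' cos φ₁ , cos φ₂ sin φ₁ − sin φ₂ cos φ₁ cos Δλ' ) = 315.82°.
Final bearing = (315.82° + 180°) mod 360° = 135.82°.

final bearing 135.82°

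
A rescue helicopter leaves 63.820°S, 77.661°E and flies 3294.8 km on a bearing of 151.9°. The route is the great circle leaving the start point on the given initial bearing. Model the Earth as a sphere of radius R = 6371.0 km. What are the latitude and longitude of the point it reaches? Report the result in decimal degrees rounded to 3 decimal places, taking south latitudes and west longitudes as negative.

latitude -76.526°, longitude 169.602°

δ = 3294.8/6371 = 0.517156 rad (29.6308°).
Start latitude φ₁ = -1.113869 rad; initial bearing θ = 2.651155 rad.
sin φ₂ = sin φ₁ cos δ + cos φ₁ sin δ cos θ = (-0.897412)(0.869229) + (0.441193)(0.494410)(-0.882127) = -0.972475
φ₂ = asin(-0.972475) = -1.335628 rad = -76.526°.
For the longitude increment, Δλ = atan2( sin θ sin δ cos φ₁, cos δ − sin φ₁ sin φ₂ ) = atan2(0.102742, -0.003482) = 91.941°.
λ₂ = λ₁ + Δλ = 169.602°.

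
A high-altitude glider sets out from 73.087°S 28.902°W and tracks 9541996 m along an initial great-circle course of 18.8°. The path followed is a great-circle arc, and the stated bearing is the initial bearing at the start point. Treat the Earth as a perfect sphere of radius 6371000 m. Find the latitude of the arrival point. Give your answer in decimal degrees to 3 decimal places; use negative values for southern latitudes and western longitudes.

latitude 11.819°

The arc subtends δ = 9541996/6371000 = 1.497723 rad at the centre.
Converting: φ₁ = -1.275609 rad, θ = 0.328122 rad.
Destination latitude: φ₂ = arcsin( sin φ₁ cos δ + cos φ₁ sin δ cos θ ) = arcsin(0.204813) = 11.819°.
For the longitude increment, Δλ = atan2( sin θ sin δ cos φ₁, cos δ − sin φ₁ sin φ₂ ) = atan2(0.093503, 0.268963) = 19.170°.
λ₂ = -28.902° + 19.170° = -9.732°.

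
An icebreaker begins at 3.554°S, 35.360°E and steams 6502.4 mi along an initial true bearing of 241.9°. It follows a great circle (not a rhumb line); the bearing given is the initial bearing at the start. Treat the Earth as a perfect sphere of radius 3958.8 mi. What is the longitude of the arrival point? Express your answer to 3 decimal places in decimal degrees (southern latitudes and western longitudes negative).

longitude -61.166°

The arc subtends δ = 6502.4/3958.8 = 1.642518 rad at the centre.
With φ₁ = -3.554° = -0.062029 rad and θ = 241.9° = 4.221951 rad:
Applying the spherical law of cosines for sides, sin φ₂ = sin φ₁ cos δ + cos φ₁ sin δ cos θ = -0.464455, so φ₂ = -27.675°.
Then Δλ = atan2(-0.878167, -0.100451) = -1.684689 rad, from sin θ sin δ cos φ₁ over cos δ − sin φ₁ sin φ₂.
Hence λ₂ = 35.360° + -96.526° = -61.166°.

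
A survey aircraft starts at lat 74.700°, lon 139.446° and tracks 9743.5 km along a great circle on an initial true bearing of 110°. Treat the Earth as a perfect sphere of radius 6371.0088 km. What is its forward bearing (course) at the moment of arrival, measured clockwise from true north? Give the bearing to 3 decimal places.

δ = 9743.5/6371.0088 = 1.529350 rad (87.6253°).
Start latitude φ₁ = 1.303761 rad; initial bearing θ = 1.919862 rad.
Destination latitude: φ₂ = arcsin( sin φ₁ cos δ + cos φ₁ sin δ cos θ ) = arcsin(-0.050206) = -2.878°.
For the longitude increment, Δλ = atan2( sin θ sin δ cos φ₁, cos δ − sin φ₁ sin φ₂ ) = atan2(0.247747, 0.089862) = 70.064°.
λ₂ = 139.446° + 70.064° = 209.510°, normalized to (−180°, 180°] → -150.490°.
The forward bearing on arrival equals the back-azimuth from the destination plus 180°.
Back-azimuth from P₂ (-2.878°, -150.490°) to P₁ (74.700°, 139.446°), with Δλ' = λ₁ − λ₂ = 289.936°: atan2( sin Δλ' cos φ₁ , cos φ₂ sin φ₁ − sin φ₂ cos φ₁ cos Δλ' ) = 345.625°.
Final bearing = (345.625° + 180°) mod 360° = 165.625°.

final bearing 165.625°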